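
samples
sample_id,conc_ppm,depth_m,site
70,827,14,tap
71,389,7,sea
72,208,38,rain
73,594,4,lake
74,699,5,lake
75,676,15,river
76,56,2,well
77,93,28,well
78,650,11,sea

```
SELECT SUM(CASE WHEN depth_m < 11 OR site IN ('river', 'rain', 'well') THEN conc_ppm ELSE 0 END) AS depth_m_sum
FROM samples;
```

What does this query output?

2715

sample_id=70: ✗
sample_id=71: ✓ → 389
sample_id=72: ✓ → 208
sample_id=73: ✓ → 594
sample_id=74: ✓ → 699
sample_id=75: ✓ → 676
sample_id=76: ✓ → 56
sample_id=77: ✓ → 93
sample_id=78: ✗
depth_m_sum = 389 + 208 + 594 + 699 + 676 + 56 + 93 = 2715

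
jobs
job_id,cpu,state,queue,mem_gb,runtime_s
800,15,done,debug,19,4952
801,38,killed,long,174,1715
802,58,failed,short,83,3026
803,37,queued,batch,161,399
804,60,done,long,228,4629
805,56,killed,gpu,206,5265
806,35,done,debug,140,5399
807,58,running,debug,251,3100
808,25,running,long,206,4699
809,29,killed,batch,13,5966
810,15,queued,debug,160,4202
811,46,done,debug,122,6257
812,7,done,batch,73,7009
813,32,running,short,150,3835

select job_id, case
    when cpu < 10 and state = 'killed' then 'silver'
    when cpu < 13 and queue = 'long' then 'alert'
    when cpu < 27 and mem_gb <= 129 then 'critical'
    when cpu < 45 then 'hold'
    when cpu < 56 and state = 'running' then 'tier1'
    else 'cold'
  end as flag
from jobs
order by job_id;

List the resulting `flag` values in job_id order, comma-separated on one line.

job_id=800: cpu < 27 and mem_gb <= 129 → critical
job_id=801: cpu < 45 → hold
job_id=802: ELSE → cold
job_id=803: cpu < 45 → hold
job_id=804: ELSE → cold
job_id=805: ELSE → cold
job_id=806: cpu < 45 → hold
job_id=807: ELSE → cold
job_id=808: cpu < 45 → hold
job_id=809: cpu < 45 → hold
job_id=810: cpu < 45 → hold
job_id=811: ELSE → cold
job_id=812: cpu < 27 and mem_gb <= 129 → critical
job_id=813: cpu < 45 → hold

critical, hold, cold, hold, cold, cold, hold, cold, hold, hold, hold, cold, critical, hold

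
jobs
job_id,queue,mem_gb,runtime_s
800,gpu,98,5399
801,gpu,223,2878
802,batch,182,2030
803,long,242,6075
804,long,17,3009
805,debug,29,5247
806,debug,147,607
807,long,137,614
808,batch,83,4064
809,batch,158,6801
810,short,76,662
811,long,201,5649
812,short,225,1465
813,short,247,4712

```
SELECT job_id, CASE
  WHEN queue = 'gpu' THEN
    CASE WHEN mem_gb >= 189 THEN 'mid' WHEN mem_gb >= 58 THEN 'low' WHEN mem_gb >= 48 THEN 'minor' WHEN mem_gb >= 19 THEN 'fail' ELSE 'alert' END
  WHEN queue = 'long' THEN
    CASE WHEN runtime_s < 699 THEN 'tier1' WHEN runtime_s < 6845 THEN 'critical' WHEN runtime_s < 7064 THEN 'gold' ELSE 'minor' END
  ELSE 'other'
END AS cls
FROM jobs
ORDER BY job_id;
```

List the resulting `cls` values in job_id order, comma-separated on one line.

job_id=800: queue='gpu' → inner[mem_gb >= 58] → low
job_id=801: queue='gpu' → inner[mem_gb >= 189] → mid
job_id=802: queue='batch' → outer ELSE → other
job_id=803: queue='long' → inner[runtime_s < 6845] → critical
job_id=804: queue='long' → inner[runtime_s < 6845] → critical
job_id=805: queue='debug' → outer ELSE → other
job_id=806: queue='debug' → outer ELSE → other
job_id=807: queue='long' → inner[runtime_s < 699] → tier1
job_id=808: queue='batch' → outer ELSE → other
job_id=809: queue='batch' → outer ELSE → other
job_id=810: queue='short' → outer ELSE → other
job_id=811: queue='long' → inner[runtime_s < 6845] → critical
job_id=812: queue='short' → outer ELSE → other
job_id=813: queue='short' → outer ELSE → other

low, mid, other, critical, critical, other, other, tier1, other, other, other, critical, other, other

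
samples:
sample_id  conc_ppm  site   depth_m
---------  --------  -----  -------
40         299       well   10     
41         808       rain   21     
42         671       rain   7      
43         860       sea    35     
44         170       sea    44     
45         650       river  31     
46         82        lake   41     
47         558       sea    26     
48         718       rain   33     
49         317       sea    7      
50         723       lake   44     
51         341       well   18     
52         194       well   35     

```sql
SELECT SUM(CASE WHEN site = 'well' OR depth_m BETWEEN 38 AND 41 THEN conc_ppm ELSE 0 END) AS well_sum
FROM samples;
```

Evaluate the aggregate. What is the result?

sample_id=40: ✓ → 299
sample_id=41: ✗
sample_id=42: ✗
sample_id=43: ✗
sample_id=44: ✗
sample_id=45: ✗
sample_id=46: ✓ → 82
sample_id=47: ✗
sample_id=48: ✗
sample_id=49: ✗
sample_id=50: ✗
sample_id=51: ✓ → 341
sample_id=52: ✓ → 194
well_sum = 299 + 82 + 341 + 194 = 916

916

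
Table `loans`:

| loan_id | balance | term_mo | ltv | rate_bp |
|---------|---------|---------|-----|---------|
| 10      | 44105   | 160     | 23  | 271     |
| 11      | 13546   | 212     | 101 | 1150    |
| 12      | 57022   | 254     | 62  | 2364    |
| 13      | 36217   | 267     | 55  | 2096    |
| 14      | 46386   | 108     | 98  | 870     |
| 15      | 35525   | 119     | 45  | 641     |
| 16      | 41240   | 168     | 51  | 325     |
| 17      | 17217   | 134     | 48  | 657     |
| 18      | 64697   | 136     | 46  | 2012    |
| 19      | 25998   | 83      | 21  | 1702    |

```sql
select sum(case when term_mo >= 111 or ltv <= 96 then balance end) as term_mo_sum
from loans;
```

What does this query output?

loan_id=10: ✓ → 44105
loan_id=11: ✓ → 13546
loan_id=12: ✓ → 57022
loan_id=13: ✓ → 36217
loan_id=14: ✗
loan_id=15: ✓ → 35525
loan_id=16: ✓ → 41240
loan_id=17: ✓ → 17217
loan_id=18: ✓ → 64697
loan_id=19: ✓ → 25998
term_mo_sum = 44105 + 13546 + 57022 + 36217 + 35525 + 41240 + 17217 + 64697 + 25998 = 335567

335567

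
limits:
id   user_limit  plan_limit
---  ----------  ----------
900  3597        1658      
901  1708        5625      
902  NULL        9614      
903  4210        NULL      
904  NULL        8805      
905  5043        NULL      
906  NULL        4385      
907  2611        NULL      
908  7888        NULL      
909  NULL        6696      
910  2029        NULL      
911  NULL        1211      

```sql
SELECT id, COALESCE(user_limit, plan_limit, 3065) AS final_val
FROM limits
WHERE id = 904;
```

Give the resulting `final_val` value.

id = 904: user_limit=NULL, plan_limit=8805.
user_limit=NULL, plan_limit=8805 → 8805

8805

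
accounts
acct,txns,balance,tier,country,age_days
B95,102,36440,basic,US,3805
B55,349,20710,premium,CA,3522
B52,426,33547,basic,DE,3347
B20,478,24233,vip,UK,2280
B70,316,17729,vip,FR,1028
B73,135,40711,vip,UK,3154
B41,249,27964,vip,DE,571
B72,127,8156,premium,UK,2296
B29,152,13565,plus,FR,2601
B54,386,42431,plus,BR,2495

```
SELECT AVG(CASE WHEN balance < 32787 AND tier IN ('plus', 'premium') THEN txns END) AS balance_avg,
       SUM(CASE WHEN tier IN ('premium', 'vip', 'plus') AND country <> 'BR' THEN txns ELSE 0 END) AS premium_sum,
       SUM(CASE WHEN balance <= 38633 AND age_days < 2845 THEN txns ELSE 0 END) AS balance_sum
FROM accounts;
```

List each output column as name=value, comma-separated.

balance_avg=209.3333333333, premium_sum=1806, balance_sum=1322

[balance_avg: balance < 32787 AND tier IN ('plus', 'premium')]
acct=B95: ✗
acct=B55: ✓ → 349
acct=B52: ✗
acct=B20: ✗
acct=B70: ✗
acct=B73: ✗
acct=B41: ✗
acct=B72: ✓ → 127
acct=B29: ✓ → 152
acct=B54: ✗
balance_avg = (349 + 127 + 152) / 3 = 209.3333333333
—
[premium_sum: tier IN ('premium', 'vip', 'plus') AND country <> 'BR']
acct=B95: ✗
acct=B55: ✓ → 349
acct=B52: ✗
acct=B20: ✓ → 478
acct=B70: ✓ → 316
acct=B73: ✓ → 135
acct=B41: ✓ → 249
acct=B72: ✓ → 127
acct=B29: ✓ → 152
acct=B54: ✗
premium_sum = 349 + 478 + 316 + 135 + 249 + 127 + 152 = 1806
—
[balance_sum: balance <= 38633 AND age_days < 2845]
acct=B95: ✗
acct=B55: ✗
acct=B52: ✗
acct=B20: ✓ → 478
acct=B70: ✓ → 316
acct=B73: ✗
acct=B41: ✓ → 249
acct=B72: ✓ → 127
acct=B29: ✓ → 152
acct=B54: ✗
balance_sum = 478 + 316 + 249 + 127 + 152 = 1322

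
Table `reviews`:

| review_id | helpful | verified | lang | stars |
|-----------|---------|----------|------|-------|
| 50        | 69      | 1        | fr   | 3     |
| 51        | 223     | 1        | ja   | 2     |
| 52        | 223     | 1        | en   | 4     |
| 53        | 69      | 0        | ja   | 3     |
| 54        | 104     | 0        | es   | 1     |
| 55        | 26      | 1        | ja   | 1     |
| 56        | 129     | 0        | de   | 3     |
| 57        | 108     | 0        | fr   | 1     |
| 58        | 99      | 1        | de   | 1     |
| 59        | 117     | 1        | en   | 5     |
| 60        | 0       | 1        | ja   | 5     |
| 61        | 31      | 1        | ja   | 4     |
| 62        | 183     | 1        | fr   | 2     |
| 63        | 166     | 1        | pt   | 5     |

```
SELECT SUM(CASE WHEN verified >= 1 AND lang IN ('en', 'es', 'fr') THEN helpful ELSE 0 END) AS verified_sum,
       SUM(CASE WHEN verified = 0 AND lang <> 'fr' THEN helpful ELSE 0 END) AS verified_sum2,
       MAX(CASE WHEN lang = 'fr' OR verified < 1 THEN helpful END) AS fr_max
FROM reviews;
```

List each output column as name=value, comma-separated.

verified_sum=592, verified_sum2=302, fr_max=183

[verified_sum: verified >= 1 AND lang IN ('en', 'es', 'fr')]
review_id=50: ✓ → 69
review_id=51: ✗
review_id=52: ✓ → 223
review_id=53: ✗
review_id=54: ✗
review_id=55: ✗
review_id=56: ✗
review_id=57: ✗
review_id=58: ✗
review_id=59: ✓ → 117
review_id=60: ✗
review_id=61: ✗
review_id=62: ✓ → 183
review_id=63: ✗
verified_sum = 69 + 223 + 117 + 183 = 592
—
[verified_sum2: verified = 0 AND lang <> 'fr']
review_id=50: ✗
review_id=51: ✗
review_id=52: ✗
review_id=53: ✓ → 69
review_id=54: ✓ → 104
review_id=55: ✗
review_id=56: ✓ → 129
review_id=57: ✗
review_id=58: ✗
review_id=59: ✗
review_id=60: ✗
review_id=61: ✗
review_id=62: ✗
review_id=63: ✗
verified_sum2 = 69 + 104 + 129 = 302
—
[fr_max: lang = 'fr' OR verified < 1]
review_id=50: ✓ → 69
review_id=51: ✗
review_id=52: ✗
review_id=53: ✓ → 69
review_id=54: ✓ → 104
review_id=55: ✗
review_id=56: ✓ → 129
review_id=57: ✓ → 108
review_id=58: ✗
review_id=59: ✗
review_id=60: ✗
review_id=61: ✗
review_id=62: ✓ → 183
review_id=63: ✗
fr_max = MAX(69, 69, 104, 129, 108, 183) = 183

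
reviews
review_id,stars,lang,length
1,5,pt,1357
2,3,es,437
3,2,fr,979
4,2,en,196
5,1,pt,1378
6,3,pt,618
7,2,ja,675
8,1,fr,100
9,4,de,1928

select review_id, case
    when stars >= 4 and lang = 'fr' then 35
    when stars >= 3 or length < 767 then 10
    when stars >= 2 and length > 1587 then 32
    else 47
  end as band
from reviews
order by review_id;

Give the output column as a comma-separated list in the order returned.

10, 10, 47, 10, 47, 10, 10, 10, 10

review_id=1: stars >= 3 or length < 767 → 10
review_id=2: stars >= 3 or length < 767 → 10
review_id=3: ELSE → 47
review_id=4: stars >= 3 or length < 767 → 10
review_id=5: ELSE → 47
review_id=6: stars >= 3 or length < 767 → 10
review_id=7: stars >= 3 or length < 767 → 10
review_id=8: stars >= 3 or length < 767 → 10
review_id=9: stars >= 3 or length < 767 → 10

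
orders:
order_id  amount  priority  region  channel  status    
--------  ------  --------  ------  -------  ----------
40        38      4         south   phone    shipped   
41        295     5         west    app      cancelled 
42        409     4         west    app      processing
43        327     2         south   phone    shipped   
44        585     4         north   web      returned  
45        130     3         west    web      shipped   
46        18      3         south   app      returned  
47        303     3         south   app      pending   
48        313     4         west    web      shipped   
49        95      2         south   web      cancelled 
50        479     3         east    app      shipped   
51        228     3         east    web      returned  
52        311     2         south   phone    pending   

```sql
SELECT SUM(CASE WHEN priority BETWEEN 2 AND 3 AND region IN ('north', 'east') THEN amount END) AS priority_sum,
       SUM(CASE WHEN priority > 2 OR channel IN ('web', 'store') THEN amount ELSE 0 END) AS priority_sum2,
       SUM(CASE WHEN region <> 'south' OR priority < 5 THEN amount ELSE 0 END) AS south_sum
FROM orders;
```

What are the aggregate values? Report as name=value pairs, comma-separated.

priority_sum=707, priority_sum2=2893, south_sum=3531

[priority_sum: priority BETWEEN 2 AND 3 AND region IN ('north', 'east')]
order_id=40: ✗
order_id=41: ✗
order_id=42: ✗
order_id=43: ✗
order_id=44: ✗
order_id=45: ✗
order_id=46: ✗
order_id=47: ✗
order_id=48: ✗
order_id=49: ✗
order_id=50: ✓ → 479
order_id=51: ✓ → 228
order_id=52: ✗
priority_sum = 479 + 228 = 707
—
[priority_sum2: priority > 2 OR channel IN ('web', 'store')]
order_id=40: ✓ → 38
order_id=41: ✓ → 295
order_id=42: ✓ → 409
order_id=43: ✗
order_id=44: ✓ → 585
order_id=45: ✓ → 130
order_id=46: ✓ → 18
order_id=47: ✓ → 303
order_id=48: ✓ → 313
order_id=49: ✓ → 95
order_id=50: ✓ → 479
order_id=51: ✓ → 228
order_id=52: ✗
priority_sum2 = 38 + 295 + 409 + 585 + 130 + 18 + 303 + 313 + 95 + 479 + 228 = 2893
—
[south_sum: region <> 'south' OR priority < 5]
order_id=40: ✓ → 38
order_id=41: ✓ → 295
order_id=42: ✓ → 409
order_id=43: ✓ → 327
order_id=44: ✓ → 585
order_id=45: ✓ → 130
order_id=46: ✓ → 18
order_id=47: ✓ → 303
order_id=48: ✓ → 313
order_id=49: ✓ → 95
order_id=50: ✓ → 479
order_id=51: ✓ → 228
order_id=52: ✓ → 311
south_sum = 38 + 295 + 409 + 327 + 585 + 130 + 18 + 303 + 313 + 95 + 479 + 228 + 311 = 3531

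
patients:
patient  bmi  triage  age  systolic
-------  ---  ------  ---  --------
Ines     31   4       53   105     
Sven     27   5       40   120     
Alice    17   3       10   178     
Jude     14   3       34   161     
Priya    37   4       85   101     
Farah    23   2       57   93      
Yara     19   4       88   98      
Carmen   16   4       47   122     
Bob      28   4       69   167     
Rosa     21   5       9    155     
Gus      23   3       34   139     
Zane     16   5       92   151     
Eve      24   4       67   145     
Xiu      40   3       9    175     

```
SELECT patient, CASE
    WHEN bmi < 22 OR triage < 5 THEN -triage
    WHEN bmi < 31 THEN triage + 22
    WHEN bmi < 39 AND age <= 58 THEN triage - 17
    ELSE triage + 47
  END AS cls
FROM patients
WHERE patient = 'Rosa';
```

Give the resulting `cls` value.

-5

patient = Rosa: bmi=21, triage=5, age=9, systolic=155.
bmi < 22 OR triage < 5 → true → -5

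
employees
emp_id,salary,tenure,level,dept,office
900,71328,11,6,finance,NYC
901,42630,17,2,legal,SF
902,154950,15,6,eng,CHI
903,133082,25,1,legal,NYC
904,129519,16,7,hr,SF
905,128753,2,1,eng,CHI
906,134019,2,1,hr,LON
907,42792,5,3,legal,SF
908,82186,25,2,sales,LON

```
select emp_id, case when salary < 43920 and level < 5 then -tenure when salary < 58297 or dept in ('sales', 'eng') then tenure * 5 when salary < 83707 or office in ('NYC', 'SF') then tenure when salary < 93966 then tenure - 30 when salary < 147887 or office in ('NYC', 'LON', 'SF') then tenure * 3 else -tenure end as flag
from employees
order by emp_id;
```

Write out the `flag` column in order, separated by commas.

emp_id=900: salary < 83707 or office in ('NYC', 'SF') → 11
emp_id=901: salary < 43920 and level < 5 → -17
emp_id=902: salary < 58297 or dept in ('sales', 'eng') → 75
emp_id=903: salary < 83707 or office in ('NYC', 'SF') → 25
emp_id=904: salary < 83707 or office in ('NYC', 'SF') → 16
emp_id=905: salary < 58297 or dept in ('sales', 'eng') → 10
emp_id=906: salary < 147887 or office in ('NYC', 'LON', 'SF') → 6
emp_id=907: salary < 43920 and level < 5 → -5
emp_id=908: salary < 58297 or dept in ('sales', 'eng') → 125

11, -17, 75, 25, 16, 10, 6, -5, 125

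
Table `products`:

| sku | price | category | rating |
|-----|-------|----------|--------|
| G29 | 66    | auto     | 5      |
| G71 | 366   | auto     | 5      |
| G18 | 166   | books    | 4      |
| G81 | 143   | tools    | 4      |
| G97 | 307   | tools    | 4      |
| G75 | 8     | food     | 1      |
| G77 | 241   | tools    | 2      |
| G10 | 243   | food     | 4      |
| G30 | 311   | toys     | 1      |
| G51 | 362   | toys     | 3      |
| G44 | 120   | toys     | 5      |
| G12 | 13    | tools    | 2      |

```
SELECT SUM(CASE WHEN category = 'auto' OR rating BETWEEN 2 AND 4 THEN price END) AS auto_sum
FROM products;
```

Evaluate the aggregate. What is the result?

sku=G29: ✓ → 66
sku=G71: ✓ → 366
sku=G18: ✓ → 166
sku=G81: ✓ → 143
sku=G97: ✓ → 307
sku=G75: ✗
sku=G77: ✓ → 241
sku=G10: ✓ → 243
sku=G30: ✗
sku=G51: ✓ → 362
sku=G44: ✗
sku=G12: ✓ → 13
auto_sum = 66 + 366 + 166 + 143 + 307 + 241 + 243 + 362 + 13 = 1907

1907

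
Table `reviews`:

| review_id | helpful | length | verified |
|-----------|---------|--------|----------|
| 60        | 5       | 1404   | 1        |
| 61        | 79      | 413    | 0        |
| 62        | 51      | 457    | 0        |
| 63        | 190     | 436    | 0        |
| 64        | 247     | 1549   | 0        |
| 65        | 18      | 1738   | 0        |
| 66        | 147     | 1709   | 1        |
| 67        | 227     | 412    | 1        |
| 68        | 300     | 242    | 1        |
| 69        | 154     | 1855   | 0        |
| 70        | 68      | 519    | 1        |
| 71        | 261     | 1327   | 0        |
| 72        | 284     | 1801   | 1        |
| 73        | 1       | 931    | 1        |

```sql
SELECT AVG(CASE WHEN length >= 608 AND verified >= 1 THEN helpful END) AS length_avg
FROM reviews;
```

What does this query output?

review_id=60: ✓ → 5
review_id=61: ✗
review_id=62: ✗
review_id=63: ✗
review_id=64: ✗
review_id=65: ✗
review_id=66: ✓ → 147
review_id=67: ✗
review_id=68: ✗
review_id=69: ✗
review_id=70: ✗
review_id=71: ✗
review_id=72: ✓ → 284
review_id=73: ✓ → 1
length_avg = (5 + 147 + 284 + 1) / 4 = 109.25

109.25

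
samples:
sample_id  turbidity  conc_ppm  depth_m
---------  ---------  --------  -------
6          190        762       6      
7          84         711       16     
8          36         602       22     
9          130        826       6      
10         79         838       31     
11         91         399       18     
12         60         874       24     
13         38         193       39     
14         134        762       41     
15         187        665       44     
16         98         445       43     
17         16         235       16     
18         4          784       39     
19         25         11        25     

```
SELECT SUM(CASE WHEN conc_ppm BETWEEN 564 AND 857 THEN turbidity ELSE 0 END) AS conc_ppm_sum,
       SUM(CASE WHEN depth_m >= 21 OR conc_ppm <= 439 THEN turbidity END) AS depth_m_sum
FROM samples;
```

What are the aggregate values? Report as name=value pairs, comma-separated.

[conc_ppm_sum: conc_ppm BETWEEN 564 AND 857]
sample_id=6: ✓ → 190
sample_id=7: ✓ → 84
sample_id=8: ✓ → 36
sample_id=9: ✓ → 130
sample_id=10: ✓ → 79
sample_id=11: ✗
sample_id=12: ✗
sample_id=13: ✗
sample_id=14: ✓ → 134
sample_id=15: ✓ → 187
sample_id=16: ✗
sample_id=17: ✗
sample_id=18: ✓ → 4
sample_id=19: ✗
conc_ppm_sum = 190 + 84 + 36 + 130 + 79 + 134 + 187 + 4 = 844
—
[depth_m_sum: depth_m >= 21 OR conc_ppm <= 439]
sample_id=6: ✗
sample_id=7: ✗
sample_id=8: ✓ → 36
sample_id=9: ✗
sample_id=10: ✓ → 79
sample_id=11: ✓ → 91
sample_id=12: ✓ → 60
sample_id=13: ✓ → 38
sample_id=14: ✓ → 134
sample_id=15: ✓ → 187
sample_id=16: ✓ → 98
sample_id=17: ✓ → 16
sample_id=18: ✓ → 4
sample_id=19: ✓ → 25
depth_m_sum = 36 + 79 + 91 + 60 + 38 + 134 + 187 + 98 + 16 + 4 + 25 = 768

conc_ppm_sum=844, depth_m_sum=768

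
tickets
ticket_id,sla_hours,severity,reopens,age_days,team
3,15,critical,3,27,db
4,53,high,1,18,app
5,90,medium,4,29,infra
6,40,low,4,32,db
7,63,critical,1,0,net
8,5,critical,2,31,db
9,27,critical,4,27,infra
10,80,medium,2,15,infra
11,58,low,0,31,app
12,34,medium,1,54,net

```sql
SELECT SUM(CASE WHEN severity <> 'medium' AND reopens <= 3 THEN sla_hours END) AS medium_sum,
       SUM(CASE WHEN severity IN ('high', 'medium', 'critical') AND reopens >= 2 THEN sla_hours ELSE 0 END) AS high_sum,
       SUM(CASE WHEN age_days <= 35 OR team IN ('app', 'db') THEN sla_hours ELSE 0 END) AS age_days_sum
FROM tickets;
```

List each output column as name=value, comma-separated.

medium_sum=194, high_sum=217, age_days_sum=431

[medium_sum: severity <> 'medium' AND reopens <= 3]
ticket_id=3: ✓ → 15
ticket_id=4: ✓ → 53
ticket_id=5: ✗
ticket_id=6: ✗
ticket_id=7: ✓ → 63
ticket_id=8: ✓ → 5
ticket_id=9: ✗
ticket_id=10: ✗
ticket_id=11: ✓ → 58
ticket_id=12: ✗
medium_sum = 15 + 53 + 63 + 5 + 58 = 194
—
[high_sum: severity IN ('high', 'medium', 'critical') AND reopens >= 2]
ticket_id=3: ✓ → 15
ticket_id=4: ✗
ticket_id=5: ✓ → 90
ticket_id=6: ✗
ticket_id=7: ✗
ticket_id=8: ✓ → 5
ticket_id=9: ✓ → 27
ticket_id=10: ✓ → 80
ticket_id=11: ✗
ticket_id=12: ✗
high_sum = 15 + 90 + 5 + 27 + 80 = 217
—
[age_days_sum: age_days <= 35 OR team IN ('app', 'db')]
ticket_id=3: ✓ → 15
ticket_id=4: ✓ → 53
ticket_id=5: ✓ → 90
ticket_id=6: ✓ → 40
ticket_id=7: ✓ → 63
ticket_id=8: ✓ → 5
ticket_id=9: ✓ → 27
ticket_id=10: ✓ → 80
ticket_id=11: ✓ → 58
ticket_id=12: ✗
age_days_sum = 15 + 53 + 90 + 40 + 63 + 5 + 27 + 80 + 58 = 431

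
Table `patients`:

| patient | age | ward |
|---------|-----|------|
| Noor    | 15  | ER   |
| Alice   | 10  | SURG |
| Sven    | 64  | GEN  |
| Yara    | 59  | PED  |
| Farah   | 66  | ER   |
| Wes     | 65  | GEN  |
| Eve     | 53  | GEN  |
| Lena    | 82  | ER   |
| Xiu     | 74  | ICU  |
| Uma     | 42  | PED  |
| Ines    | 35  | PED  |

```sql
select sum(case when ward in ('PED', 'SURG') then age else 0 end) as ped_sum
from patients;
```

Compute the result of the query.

patient=Noor: ✗
patient=Alice: ✓ → 10
patient=Sven: ✗
patient=Yara: ✓ → 59
patient=Farah: ✗
patient=Wes: ✗
patient=Eve: ✗
patient=Lena: ✗
patient=Xiu: ✗
patient=Uma: ✓ → 42
patient=Ines: ✓ → 35
ped_sum = 10 + 59 + 42 + 35 = 146

146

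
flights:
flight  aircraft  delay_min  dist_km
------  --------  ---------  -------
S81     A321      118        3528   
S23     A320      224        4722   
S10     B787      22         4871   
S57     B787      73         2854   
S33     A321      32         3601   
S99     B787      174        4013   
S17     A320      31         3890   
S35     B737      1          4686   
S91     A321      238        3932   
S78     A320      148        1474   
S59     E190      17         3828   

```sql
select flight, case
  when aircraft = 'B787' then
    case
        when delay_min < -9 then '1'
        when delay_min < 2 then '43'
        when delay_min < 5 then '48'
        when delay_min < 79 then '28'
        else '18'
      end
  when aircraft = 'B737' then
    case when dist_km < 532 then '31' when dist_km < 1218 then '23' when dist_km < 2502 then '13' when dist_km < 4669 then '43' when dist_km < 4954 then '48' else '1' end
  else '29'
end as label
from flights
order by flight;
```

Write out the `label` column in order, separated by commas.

flight=S10: aircraft='B787' → inner[delay_min < 79] → 28
flight=S17: aircraft='A320' → outer ELSE → 29
flight=S23: aircraft='A320' → outer ELSE → 29
flight=S33: aircraft='A321' → outer ELSE → 29
flight=S35: aircraft='B737' → inner[dist_km < 4954] → 48
flight=S57: aircraft='B787' → inner[delay_min < 79] → 28
flight=S59: aircraft='E190' → outer ELSE → 29
flight=S78: aircraft='A320' → outer ELSE → 29
flight=S81: aircraft='A321' → outer ELSE → 29
flight=S91: aircraft='A321' → outer ELSE → 29
flight=S99: aircraft='B787' → inner[ELSE] → 18

28, 29, 29, 29, 48, 28, 29, 29, 29, 29, 18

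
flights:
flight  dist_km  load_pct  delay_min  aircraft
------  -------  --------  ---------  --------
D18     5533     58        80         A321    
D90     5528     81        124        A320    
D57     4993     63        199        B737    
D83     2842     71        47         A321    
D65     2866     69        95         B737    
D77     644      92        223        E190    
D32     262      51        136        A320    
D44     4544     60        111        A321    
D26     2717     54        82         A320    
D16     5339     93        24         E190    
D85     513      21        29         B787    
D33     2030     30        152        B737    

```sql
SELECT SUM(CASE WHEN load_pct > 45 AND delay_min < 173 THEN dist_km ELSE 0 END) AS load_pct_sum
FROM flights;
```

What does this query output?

29631

flight=D18: ✓ → 5533
flight=D90: ✓ → 5528
flight=D57: ✗
flight=D83: ✓ → 2842
flight=D65: ✓ → 2866
flight=D77: ✗
flight=D32: ✓ → 262
flight=D44: ✓ → 4544
flight=D26: ✓ → 2717
flight=D16: ✓ → 5339
flight=D85: ✗
flight=D33: ✗
load_pct_sum = 5533 + 5528 + 2842 + 2866 + 262 + 4544 + 2717 + 5339 = 29631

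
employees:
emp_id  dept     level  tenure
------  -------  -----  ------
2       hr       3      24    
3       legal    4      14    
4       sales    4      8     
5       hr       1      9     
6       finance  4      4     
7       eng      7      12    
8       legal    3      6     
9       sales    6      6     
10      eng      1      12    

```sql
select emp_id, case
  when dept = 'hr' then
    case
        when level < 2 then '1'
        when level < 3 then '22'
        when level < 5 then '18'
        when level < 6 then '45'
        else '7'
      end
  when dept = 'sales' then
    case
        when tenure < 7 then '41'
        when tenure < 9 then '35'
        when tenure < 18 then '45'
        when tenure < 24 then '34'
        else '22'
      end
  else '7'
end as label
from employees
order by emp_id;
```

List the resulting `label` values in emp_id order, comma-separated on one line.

18, 7, 35, 1, 7, 7, 7, 41, 7

emp_id=2: dept='hr' → inner[level < 5] → 18
emp_id=3: dept='legal' → outer ELSE → 7
emp_id=4: dept='sales' → inner[tenure < 9] → 35
emp_id=5: dept='hr' → inner[level < 2] → 1
emp_id=6: dept='finance' → outer ELSE → 7
emp_id=7: dept='eng' → outer ELSE → 7
emp_id=8: dept='legal' → outer ELSE → 7
emp_id=9: dept='sales' → inner[tenure < 7] → 41
emp_id=10: dept='eng' → outer ELSE → 7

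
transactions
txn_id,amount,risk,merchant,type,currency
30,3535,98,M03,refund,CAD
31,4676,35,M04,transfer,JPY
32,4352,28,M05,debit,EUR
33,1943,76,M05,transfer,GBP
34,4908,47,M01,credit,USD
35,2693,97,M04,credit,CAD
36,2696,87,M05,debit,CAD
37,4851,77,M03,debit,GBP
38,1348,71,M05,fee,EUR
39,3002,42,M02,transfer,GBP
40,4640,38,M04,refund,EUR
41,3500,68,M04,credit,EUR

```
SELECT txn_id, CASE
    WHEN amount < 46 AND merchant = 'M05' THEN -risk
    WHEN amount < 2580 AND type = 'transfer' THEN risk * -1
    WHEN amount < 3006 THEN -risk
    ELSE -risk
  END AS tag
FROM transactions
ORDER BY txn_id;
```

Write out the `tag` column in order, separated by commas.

-98, -35, -28, -76, -47, -97, -87, -77, -71, -42, -38, -68

txn_id=30: ELSE → -98
txn_id=31: ELSE → -35
txn_id=32: ELSE → -28
txn_id=33: amount < 2580 AND type = 'transfer' → -76
txn_id=34: ELSE → -47
txn_id=35: amount < 3006 → -97
txn_id=36: amount < 3006 → -87
txn_id=37: ELSE → -77
txn_id=38: amount < 3006 → -71
txn_id=39: amount < 3006 → -42
txn_id=40: ELSE → -38
txn_id=41: ELSE → -68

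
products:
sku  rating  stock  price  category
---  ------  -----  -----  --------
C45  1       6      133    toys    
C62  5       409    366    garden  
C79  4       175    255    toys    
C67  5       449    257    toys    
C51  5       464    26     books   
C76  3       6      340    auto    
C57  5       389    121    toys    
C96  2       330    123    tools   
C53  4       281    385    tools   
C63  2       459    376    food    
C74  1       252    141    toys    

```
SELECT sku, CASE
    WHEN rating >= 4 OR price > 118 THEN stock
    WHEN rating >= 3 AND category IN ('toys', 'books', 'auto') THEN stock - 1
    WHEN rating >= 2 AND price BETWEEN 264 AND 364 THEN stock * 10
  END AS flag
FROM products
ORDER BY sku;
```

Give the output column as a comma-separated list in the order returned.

6, 464, 281, 389, 409, 459, 449, 252, 6, 175, 330

sku=C45: rating >= 4 OR price > 118 → 6
sku=C51: rating >= 4 OR price > 118 → 464
sku=C53: rating >= 4 OR price > 118 → 281
sku=C57: rating >= 4 OR price > 118 → 389
sku=C62: rating >= 4 OR price > 118 → 409
sku=C63: rating >= 4 OR price > 118 → 459
sku=C67: rating >= 4 OR price > 118 → 449
sku=C74: rating >= 4 OR price > 118 → 252
sku=C76: rating >= 4 OR price > 118 → 6
sku=C79: rating >= 4 OR price > 118 → 175
sku=C96: rating >= 4 OR price > 118 → 330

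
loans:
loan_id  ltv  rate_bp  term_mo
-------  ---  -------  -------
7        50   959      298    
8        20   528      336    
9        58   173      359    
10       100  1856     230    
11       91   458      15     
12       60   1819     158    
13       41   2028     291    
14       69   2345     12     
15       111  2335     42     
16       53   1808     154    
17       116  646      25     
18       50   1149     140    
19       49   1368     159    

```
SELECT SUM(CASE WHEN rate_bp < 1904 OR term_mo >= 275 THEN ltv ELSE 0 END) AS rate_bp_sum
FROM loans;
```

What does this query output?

loan_id=7: ✓ → 50
loan_id=8: ✓ → 20
loan_id=9: ✓ → 58
loan_id=10: ✓ → 100
loan_id=11: ✓ → 91
loan_id=12: ✓ → 60
loan_id=13: ✓ → 41
loan_id=14: ✗
loan_id=15: ✗
loan_id=16: ✓ → 53
loan_id=17: ✓ → 116
loan_id=18: ✓ → 50
loan_id=19: ✓ → 49
rate_bp_sum = 50 + 20 + 58 + 100 + 91 + 60 + 41 + 53 + 116 + 50 + 49 = 688

688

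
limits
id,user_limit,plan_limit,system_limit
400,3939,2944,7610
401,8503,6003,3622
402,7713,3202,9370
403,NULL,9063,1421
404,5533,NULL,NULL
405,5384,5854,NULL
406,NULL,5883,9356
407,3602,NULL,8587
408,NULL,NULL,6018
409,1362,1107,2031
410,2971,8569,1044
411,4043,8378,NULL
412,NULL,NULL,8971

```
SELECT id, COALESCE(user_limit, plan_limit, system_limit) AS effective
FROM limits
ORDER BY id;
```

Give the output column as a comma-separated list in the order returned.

id=400: user_limit=3939 → 3939
id=401: user_limit=8503 → 8503
id=402: user_limit=7713 → 7713
id=403: user_limit=NULL, plan_limit=9063 → 9063
id=404: user_limit=5533 → 5533
id=405: user_limit=5384 → 5384
id=406: user_limit=NULL, plan_limit=5883 → 5883
id=407: user_limit=3602 → 3602
id=408: user_limit=NULL, plan_limit=NULL, system_limit=6018 → 6018
id=409: user_limit=1362 → 1362
id=410: user_limit=2971 → 2971
id=411: user_limit=4043 → 4043
id=412: user_limit=NULL, plan_limit=NULL, system_limit=8971 → 8971

3939, 8503, 7713, 9063, 5533, 5384, 5883, 3602, 6018, 1362, 2971, 4043, 8971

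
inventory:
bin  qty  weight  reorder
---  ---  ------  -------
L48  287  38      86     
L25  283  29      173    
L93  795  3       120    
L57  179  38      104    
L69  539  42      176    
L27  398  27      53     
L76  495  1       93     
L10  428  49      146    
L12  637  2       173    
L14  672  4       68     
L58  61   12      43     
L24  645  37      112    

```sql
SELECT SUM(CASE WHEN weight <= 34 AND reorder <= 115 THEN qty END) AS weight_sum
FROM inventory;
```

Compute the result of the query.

1626

bin=L48: ✗
bin=L25: ✗
bin=L93: ✗
bin=L57: ✗
bin=L69: ✗
bin=L27: ✓ → 398
bin=L76: ✓ → 495
bin=L10: ✗
bin=L12: ✗
bin=L14: ✓ → 672
bin=L58: ✓ → 61
bin=L24: ✗
weight_sum = 398 + 495 + 672 + 61 = 1626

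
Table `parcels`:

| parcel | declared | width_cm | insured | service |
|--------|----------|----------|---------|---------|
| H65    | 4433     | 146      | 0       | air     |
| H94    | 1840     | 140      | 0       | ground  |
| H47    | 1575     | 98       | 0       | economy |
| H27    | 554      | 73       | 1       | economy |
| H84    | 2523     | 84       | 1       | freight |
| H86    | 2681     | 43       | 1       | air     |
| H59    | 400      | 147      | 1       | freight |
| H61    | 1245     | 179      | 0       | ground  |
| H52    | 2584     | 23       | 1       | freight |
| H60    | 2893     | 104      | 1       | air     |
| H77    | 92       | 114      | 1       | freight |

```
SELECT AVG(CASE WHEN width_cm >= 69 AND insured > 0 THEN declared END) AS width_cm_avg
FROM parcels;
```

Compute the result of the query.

1292.4

parcel=H65: ✗
parcel=H94: ✗
parcel=H47: ✗
parcel=H27: ✓ → 554
parcel=H84: ✓ → 2523
parcel=H86: ✗
parcel=H59: ✓ → 400
parcel=H61: ✗
parcel=H52: ✗
parcel=H60: ✓ → 2893
parcel=H77: ✓ → 92
width_cm_avg = (554 + 2523 + 400 + 2893 + 92) / 5 = 1292.4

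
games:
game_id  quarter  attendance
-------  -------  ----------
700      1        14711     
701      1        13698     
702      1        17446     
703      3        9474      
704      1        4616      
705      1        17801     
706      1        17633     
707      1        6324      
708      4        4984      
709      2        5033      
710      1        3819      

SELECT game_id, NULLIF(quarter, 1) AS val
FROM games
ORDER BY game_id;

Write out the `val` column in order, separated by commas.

NULL, NULL, NULL, 3, NULL, NULL, NULL, NULL, 4, 2, NULL

game_id=700: quarter=1 vs 1: equal → NULL
game_id=701: quarter=1 vs 1: equal → NULL
game_id=702: quarter=1 vs 1: equal → NULL
game_id=703: quarter=3 vs 1: differ → 3
game_id=704: quarter=1 vs 1: equal → NULL
game_id=705: quarter=1 vs 1: equal → NULL
game_id=706: quarter=1 vs 1: equal → NULL
game_id=707: quarter=1 vs 1: equal → NULL
game_id=708: quarter=4 vs 1: differ → 4
game_id=709: quarter=2 vs 1: differ → 2
game_id=710: quarter=1 vs 1: equal → NULL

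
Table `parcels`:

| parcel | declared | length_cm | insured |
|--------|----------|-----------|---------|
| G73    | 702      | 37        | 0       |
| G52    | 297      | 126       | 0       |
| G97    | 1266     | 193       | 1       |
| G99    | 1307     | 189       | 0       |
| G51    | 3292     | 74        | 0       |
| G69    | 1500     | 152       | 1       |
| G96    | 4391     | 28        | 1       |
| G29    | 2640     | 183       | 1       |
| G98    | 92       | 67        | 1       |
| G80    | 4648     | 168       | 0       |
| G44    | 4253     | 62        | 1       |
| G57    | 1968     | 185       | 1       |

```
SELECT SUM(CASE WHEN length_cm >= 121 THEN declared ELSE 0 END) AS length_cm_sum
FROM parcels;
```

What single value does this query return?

parcel=G73: ✗
parcel=G52: ✓ → 297
parcel=G97: ✓ → 1266
parcel=G99: ✓ → 1307
parcel=G51: ✗
parcel=G69: ✓ → 1500
parcel=G96: ✗
parcel=G29: ✓ → 2640
parcel=G98: ✗
parcel=G80: ✓ → 4648
parcel=G44: ✗
parcel=G57: ✓ → 1968
length_cm_sum = 297 + 1266 + 1307 + 1500 + 2640 + 4648 + 1968 = 13626

13626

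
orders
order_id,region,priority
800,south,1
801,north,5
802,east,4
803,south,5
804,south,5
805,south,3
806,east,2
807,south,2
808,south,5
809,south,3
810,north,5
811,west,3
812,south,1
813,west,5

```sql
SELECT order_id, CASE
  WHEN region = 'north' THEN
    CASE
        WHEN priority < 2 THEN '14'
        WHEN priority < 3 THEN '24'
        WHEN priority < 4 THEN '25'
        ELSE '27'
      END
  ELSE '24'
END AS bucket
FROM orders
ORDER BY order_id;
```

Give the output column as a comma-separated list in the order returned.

24, 27, 24, 24, 24, 24, 24, 24, 24, 24, 27, 24, 24, 24

order_id=800: region='south' → outer ELSE → 24
order_id=801: region='north' → inner[ELSE] → 27
order_id=802: region='east' → outer ELSE → 24
order_id=803: region='south' → outer ELSE → 24
order_id=804: region='south' → outer ELSE → 24
order_id=805: region='south' → outer ELSE → 24
order_id=806: region='east' → outer ELSE → 24
order_id=807: region='south' → outer ELSE → 24
order_id=808: region='south' → outer ELSE → 24
order_id=809: region='south' → outer ELSE → 24
order_id=810: region='north' → inner[ELSE] → 27
order_id=811: region='west' → outer ELSE → 24
order_id=812: region='south' → outer ELSE → 24
order_id=813: region='west' → outer ELSE → 24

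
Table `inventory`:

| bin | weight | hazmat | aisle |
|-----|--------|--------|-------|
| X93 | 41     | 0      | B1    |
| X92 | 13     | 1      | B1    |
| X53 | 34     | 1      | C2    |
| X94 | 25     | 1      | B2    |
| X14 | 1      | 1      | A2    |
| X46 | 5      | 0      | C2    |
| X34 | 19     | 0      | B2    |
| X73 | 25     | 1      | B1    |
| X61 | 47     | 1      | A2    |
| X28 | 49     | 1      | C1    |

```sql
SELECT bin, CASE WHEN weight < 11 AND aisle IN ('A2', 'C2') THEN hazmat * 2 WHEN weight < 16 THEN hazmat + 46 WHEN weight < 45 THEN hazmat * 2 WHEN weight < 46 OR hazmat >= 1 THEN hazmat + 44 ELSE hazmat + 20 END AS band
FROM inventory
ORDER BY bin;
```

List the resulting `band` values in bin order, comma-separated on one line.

2, 45, 0, 0, 2, 45, 2, 47, 0, 2

bin=X14: weight < 11 AND aisle IN ('A2', 'C2') → 2
bin=X28: weight < 46 OR hazmat >= 1 → 45
bin=X34: weight < 45 → 0
bin=X46: weight < 11 AND aisle IN ('A2', 'C2') → 0
bin=X53: weight < 45 → 2
bin=X61: weight < 46 OR hazmat >= 1 → 45
bin=X73: weight < 45 → 2
bin=X92: weight < 16 → 47
bin=X93: weight < 45 → 0
bin=X94: weight < 45 → 2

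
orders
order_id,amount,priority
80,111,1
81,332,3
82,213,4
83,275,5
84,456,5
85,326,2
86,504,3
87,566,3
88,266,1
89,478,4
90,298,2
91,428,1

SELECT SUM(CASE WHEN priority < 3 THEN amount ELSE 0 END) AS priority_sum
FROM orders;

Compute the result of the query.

1429

order_id=80: ✓ → 111
order_id=81: ✗
order_id=82: ✗
order_id=83: ✗
order_id=84: ✗
order_id=85: ✓ → 326
order_id=86: ✗
order_id=87: ✗
order_id=88: ✓ → 266
order_id=89: ✗
order_id=90: ✓ → 298
order_id=91: ✓ → 428
priority_sum = 111 + 326 + 266 + 298 + 428 = 1429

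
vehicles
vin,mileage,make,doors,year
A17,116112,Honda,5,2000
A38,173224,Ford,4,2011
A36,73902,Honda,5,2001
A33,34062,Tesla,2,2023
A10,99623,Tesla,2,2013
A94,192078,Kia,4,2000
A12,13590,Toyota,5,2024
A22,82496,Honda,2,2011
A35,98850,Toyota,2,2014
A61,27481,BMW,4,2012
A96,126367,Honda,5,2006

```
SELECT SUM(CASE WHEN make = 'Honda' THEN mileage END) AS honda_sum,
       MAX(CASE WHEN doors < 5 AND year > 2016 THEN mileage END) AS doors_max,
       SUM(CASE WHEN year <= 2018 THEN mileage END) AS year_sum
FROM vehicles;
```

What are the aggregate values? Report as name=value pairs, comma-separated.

[honda_sum: make = 'Honda']
vin=A17: ✓ → 116112
vin=A38: ✗
vin=A36: ✓ → 73902
vin=A33: ✗
vin=A10: ✗
vin=A94: ✗
vin=A12: ✗
vin=A22: ✓ → 82496
vin=A35: ✗
vin=A61: ✗
vin=A96: ✓ → 126367
honda_sum = 116112 + 73902 + 82496 + 126367 = 398877
—
[doors_max: doors < 5 AND year > 2016]
vin=A17: ✗
vin=A38: ✗
vin=A36: ✗
vin=A33: ✓ → 34062
vin=A10: ✗
vin=A94: ✗
vin=A12: ✗
vin=A22: ✗
vin=A35: ✗
vin=A61: ✗
vin=A96: ✗
doors_max = MAX(34062) = 34062
—
[year_sum: year <= 2018]
vin=A17: ✓ → 116112
vin=A38: ✓ → 173224
vin=A36: ✓ → 73902
vin=A33: ✗
vin=A10: ✓ → 99623
vin=A94: ✓ → 192078
vin=A12: ✗
vin=A22: ✓ → 82496
vin=A35: ✓ → 98850
vin=A61: ✓ → 27481
vin=A96: ✓ → 126367
year_sum = 116112 + 173224 + 73902 + 99623 + 192078 + 82496 + 98850 + 27481 + 126367 = 990133

honda_sum=398877, doors_max=34062, year_sum=990133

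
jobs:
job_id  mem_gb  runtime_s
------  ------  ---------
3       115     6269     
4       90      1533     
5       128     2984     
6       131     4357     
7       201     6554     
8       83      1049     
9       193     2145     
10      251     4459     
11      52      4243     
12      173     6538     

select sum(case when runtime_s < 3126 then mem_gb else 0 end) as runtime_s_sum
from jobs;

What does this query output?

job_id=3: ✗
job_id=4: ✓ → 90
job_id=5: ✓ → 128
job_id=6: ✗
job_id=7: ✗
job_id=8: ✓ → 83
job_id=9: ✓ → 193
job_id=10: ✗
job_id=11: ✗
job_id=12: ✗
runtime_s_sum = 90 + 128 + 83 + 193 = 494

494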